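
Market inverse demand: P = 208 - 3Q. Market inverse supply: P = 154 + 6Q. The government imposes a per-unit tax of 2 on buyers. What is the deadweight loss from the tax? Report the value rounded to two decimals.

Pre-tax equilibrium: 208 - 3Q = 154 + 6Q gives Q* = 6, P* = 190.
With the tax, buyers' net willingness to pay falls by 2: (208 - 2) - 3Q = 154 + 6Q, so Q_t = 5.7778. Buyers pay P_b = 190.6667; sellers receive P_s = P_b - 2 = 188.6667.
Deadweight loss is the triangle between the curves from Q_t to Q*: (1/2)(6 - 5.7778)(2) = 0.2222.

0.22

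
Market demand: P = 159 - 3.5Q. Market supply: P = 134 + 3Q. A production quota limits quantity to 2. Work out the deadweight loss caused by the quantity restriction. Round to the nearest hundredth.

Without the quota, 159 - 3.5Q = 134 + 3Q gives Q* = 3.8462.
At Q = 2 the demand price is 159 - 3.5(2) = 152 and the supply price is 134 + 3(2) = 140.
Deadweight loss is the triangle between the curves from 2 to 3.8462: (1/2)(152 - 140)(3.8462 - 2) = 11.0769.

11.08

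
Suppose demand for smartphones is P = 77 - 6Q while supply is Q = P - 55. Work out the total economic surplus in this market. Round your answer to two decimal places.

34.57

Rewriting supply in inverse form: P = 55 + Q.
Equilibrium: 77 - 6Q = 55 + Q, so Q* = 3.1429 and P* = 58.1429.
Total surplus is the full triangle between the curves from 0 to Q*: (1/2)(3.1429)(77 - 55) = 34.5714.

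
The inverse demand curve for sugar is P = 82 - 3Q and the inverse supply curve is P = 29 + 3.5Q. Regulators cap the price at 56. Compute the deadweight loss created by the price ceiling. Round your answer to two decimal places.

0.63

Without the control, 82 - 3Q = 29 + 3.5Q so Q* = 8.1538 and P* = 57.5385.
At P = 56, sellers supply (56 - 29)/3.5 = 7.7143 while buyers want more, so the quantity traded is 7.7143 at price 56.
The lost-trades triangle has base Q* - 7.7143 = 0.4396 and height equal to the gap between the curves at Q = 7.7143, which is 58.8571 - 56 = 2.8571. DWL = (1/2)(0.4396)(2.8571) = 0.6279.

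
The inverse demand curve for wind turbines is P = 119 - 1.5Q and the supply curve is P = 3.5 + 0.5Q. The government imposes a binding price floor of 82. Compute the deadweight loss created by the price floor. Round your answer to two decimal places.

1094.51

Without the control, 119 - 1.5Q = 3.5 + 0.5Q so Q* = 57.75 and P* = 32.375.
At the floor price 82, quantity demanded is (119 - 82)/1.5 = 24.6667; demand is the short side, so Q = 24.6667 trades at P = 82.
The lost-trades triangle has base Q* - 24.6667 = 33.0833 and height equal to the gap between the curves at Q = 24.6667, which is 82 - 15.8333 = 66.1667. DWL = (1/2)(33.0833)(66.1667) = 1094.5069.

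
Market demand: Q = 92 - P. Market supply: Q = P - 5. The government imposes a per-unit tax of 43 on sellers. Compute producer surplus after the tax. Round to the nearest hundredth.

242.00

Rewriting demand in inverse form: P = 92 - Q.
Rewriting supply in inverse form: P = 5 + Q.
Without the tax, 92 - Q = 5 + Q so Q* = 43.5 and P* = 48.5.
A tax on sellers shifts supply up by 43: 92 - Q = 5 + Q + 43, so Q_t = 22. Buyers pay P_b = 70; sellers receive P_s = P_b - 43 = 27.
PS = (1/2)(Q_t)(P_s - 5) = (1/2)(22)(22) = 242.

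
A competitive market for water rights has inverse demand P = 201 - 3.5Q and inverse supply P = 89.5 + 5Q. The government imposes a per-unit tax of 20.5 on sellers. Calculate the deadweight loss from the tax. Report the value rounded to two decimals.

24.72

Pre-tax equilibrium: 201 - 3.5Q = 89.5 + 5Q gives Q* = 13.1176, P* = 155.0882.
With the tax, sellers need 20.5 more per unit: 201 - 3.5Q = 89.5 + 5Q + 20.5, so Q_t = 10.7059. Buyers pay P_b = 163.5294; sellers receive P_s = P_b - 20.5 = 143.0294.
Deadweight loss is the triangle between the curves from Q_t to Q*: (1/2)(13.1176 - 10.7059)(20.5) = 24.7206.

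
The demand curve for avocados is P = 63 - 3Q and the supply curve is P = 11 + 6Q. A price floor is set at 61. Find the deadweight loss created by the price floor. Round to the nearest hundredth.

Free-market equilibrium: 63 - 3Q = 11 + 6Q gives Q* = 5.7778, P* = 45.6667.
At the floor price 61, quantity demanded is (63 - 61)/3 = 0.6667; demand is the short side, so Q = 0.6667 trades at P = 61.
The lost-trades triangle has base Q* - 0.6667 = 5.1111 and height equal to the gap between the curves at Q = 0.6667, which is 61 - 15 = 46. DWL = (1/2)(5.1111)(46) = 117.5556.

117.56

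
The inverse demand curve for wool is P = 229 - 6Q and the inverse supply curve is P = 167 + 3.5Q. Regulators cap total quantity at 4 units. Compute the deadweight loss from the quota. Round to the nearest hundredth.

Without the quota, 229 - 6Q = 167 + 3.5Q gives Q* = 6.5263.
At Q = 4 the demand price is 229 - 6(4) = 205 and the supply price is 167 + 3.5(4) = 181.
Deadweight loss is the triangle between the curves from 4 to 6.5263: (1/2)(205 - 181)(6.5263 - 4) = 30.3158.

30.32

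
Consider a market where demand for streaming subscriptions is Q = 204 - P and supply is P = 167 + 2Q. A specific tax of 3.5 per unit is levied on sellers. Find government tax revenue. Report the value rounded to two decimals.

Rewriting demand in inverse form: P = 204 - Q.
Pre-tax equilibrium: 204 - Q = 167 + 2Q gives Q* = 12.3333, P* = 191.6667.
With the tax, sellers need 3.5 more per unit: 204 - Q = 167 + 2Q + 3.5, so Q_t = 11.1667. Buyers pay P_b = 192.8333; sellers receive P_s = P_b - 3.5 = 189.3333.
Tax revenue = t x Q_t = 3.5 x 11.1667 = 39.0833.

39.08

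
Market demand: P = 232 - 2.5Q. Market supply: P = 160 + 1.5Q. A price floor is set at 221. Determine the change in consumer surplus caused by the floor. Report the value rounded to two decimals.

Free-market equilibrium: 232 - 2.5Q = 160 + 1.5Q gives Q* = 18, P* = 187.
At the floor price 221, quantity demanded is (232 - 221)/2.5 = 4.4; demand is the short side, so Q = 4.4 trades at P = 221.
CS goes from (1/2)(18)(45) = 405 to 24.2 (computed as (232 - 221)(4.4) - (1/2)(2.5)(4.4)^2), a change of -380.8.

-380.80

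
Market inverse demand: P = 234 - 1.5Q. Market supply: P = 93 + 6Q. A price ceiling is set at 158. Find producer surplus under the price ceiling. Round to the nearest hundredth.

352.08

Free-market equilibrium: 234 - 1.5Q = 93 + 6Q gives Q* = 18.8, P* = 205.8.
At P = 158, sellers supply (158 - 93)/6 = 10.8333 while buyers want more, so the quantity traded is 10.8333 at price 158.
PS is the triangle above supply below 158: (1/2)(10.8333)(158 - 93) = 352.0833.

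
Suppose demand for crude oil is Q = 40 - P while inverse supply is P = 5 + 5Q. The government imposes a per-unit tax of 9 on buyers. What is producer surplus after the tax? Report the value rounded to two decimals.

46.94

Rewriting demand in inverse form: P = 40 - Q.
Pre-tax equilibrium: 40 - Q = 5 + 5Q gives Q* = 5.8333, P* = 34.1667.
With the tax, buyers' net willingness to pay falls by 9: (40 - 9) - Q = 5 + 5Q, so Q_t = 4.3333. Buyers pay P_b = 35.6667; sellers receive P_s = P_b - 9 = 26.6667.
Producer surplus is the triangle above supply below P_s: (1/2)(4.3333)(26.6667 - 5) = 46.9444.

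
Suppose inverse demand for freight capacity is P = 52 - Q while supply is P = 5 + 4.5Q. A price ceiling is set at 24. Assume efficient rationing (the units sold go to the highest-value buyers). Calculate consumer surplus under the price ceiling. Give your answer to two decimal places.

109.31

Without the control, 52 - Q = 5 + 4.5Q so Q* = 8.5455 and P* = 43.4545.
At P = 24, sellers supply (24 - 5)/4.5 = 4.2222 while buyers want more, so the quantity traded is 4.2222 at price 24.
The demand price at Q = 4.2222 is 47.7778. CS is the trapezoid between demand and 24 over [0, 4.2222]: (1/2)[(52 - 24) + (47.7778 - 24)](4.2222) = 109.3086.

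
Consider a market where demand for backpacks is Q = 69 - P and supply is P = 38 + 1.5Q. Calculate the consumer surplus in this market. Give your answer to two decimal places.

76.88

Rewriting demand in inverse form: P = 69 - Q.
Set 69 - Q = 38 + 1.5Q, which gives 31 = 2.5Q, so Q* = 12.4 and P* = 69 - (12.4) = 56.6.
CS is the area between the demand curve and P* from 0 to Q*: (1/2)(12.4)(12.4) = 76.88.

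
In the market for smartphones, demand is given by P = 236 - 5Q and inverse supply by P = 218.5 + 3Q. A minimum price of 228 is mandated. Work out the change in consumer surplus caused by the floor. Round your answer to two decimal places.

-5.56

Without the control, 236 - 5Q = 218.5 + 3Q so Q* = 2.1875 and P* = 225.0625.
At P = 228, buyers demand (236 - 228)/5 = 1.6 while sellers would supply more, so the quantity traded is 1.6 at price 228.
CS goes from (1/2)(2.1875)(10.9375) = 11.9629 to 6.4 (computed as (236 - 228)(1.6) - (1/2)(5)(1.6)^2), a change of -5.5629.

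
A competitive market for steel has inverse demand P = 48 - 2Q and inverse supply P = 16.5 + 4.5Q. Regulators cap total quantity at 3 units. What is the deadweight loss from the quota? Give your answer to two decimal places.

11.08

Without the quota, 48 - 2Q = 16.5 + 4.5Q gives Q* = 4.8462.
At Q = 3 the demand price is 48 - 2(3) = 42 and the supply price is 16.5 + 4.5(3) = 30.
Deadweight loss is the triangle between the curves from 3 to 4.8462: (1/2)(42 - 30)(4.8462 - 3) = 11.0769.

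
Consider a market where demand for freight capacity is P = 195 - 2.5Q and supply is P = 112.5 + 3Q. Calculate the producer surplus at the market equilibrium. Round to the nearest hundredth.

337.50

Equilibrium: 195 - 2.5Q = 112.5 + 3Q, so Q* = 15 and P* = 157.5.
Producer surplus is the triangle above supply below P*: (1/2)(15)(157.5 - 112.5) = (1/2)(15)(45) = 337.5.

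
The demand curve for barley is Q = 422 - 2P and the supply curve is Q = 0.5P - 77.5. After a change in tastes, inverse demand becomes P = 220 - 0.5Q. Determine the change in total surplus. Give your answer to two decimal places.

Rewriting demand in inverse form: P = 211 - 0.5Q.
Rewriting supply in inverse form: P = 155 + 2Q.
Initial equilibrium: Q_0 = 22.4, P_0 = 199.8; CS_0 = (1/2)(22.4)(11.2) = 125.44, PS_0 = (1/2)(22.4)(44.8) = 501.76.
New equilibrium: 220 - 0.5Q = 155 + 2Q gives Q_1 = 26, P_1 = 207; CS_1 = 169, PS_1 = 676.
Change in total surplus = (169 + 676) - (125.44 + 501.76) = 217.8.

217.80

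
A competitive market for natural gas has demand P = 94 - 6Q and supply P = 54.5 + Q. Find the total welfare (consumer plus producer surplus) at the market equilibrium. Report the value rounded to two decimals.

111.45

Equilibrium: 94 - 6Q = 54.5 + Q, so Q* = 5.6429 and P* = 60.1429.
Total surplus is the full triangle between the curves from 0 to Q*: (1/2)(5.6429)(94 - 54.5) = 111.4464.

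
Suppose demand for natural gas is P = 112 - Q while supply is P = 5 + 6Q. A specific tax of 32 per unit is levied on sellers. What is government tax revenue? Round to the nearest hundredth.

342.86

Pre-tax equilibrium: 112 - Q = 5 + 6Q gives Q* = 15.2857, P* = 96.7143.
With the tax, sellers need 32 more per unit: 112 - Q = 5 + 6Q + 32, so Q_t = 10.7143. Buyers pay P_b = 101.2857; sellers receive P_s = P_b - 32 = 69.2857.
Revenue is the tax times quantity traded: 32 x 10.7143 = 342.8571.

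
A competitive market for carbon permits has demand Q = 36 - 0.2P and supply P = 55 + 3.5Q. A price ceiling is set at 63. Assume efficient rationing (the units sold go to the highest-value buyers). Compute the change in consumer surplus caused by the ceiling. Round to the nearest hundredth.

-286.29

Rewriting demand in inverse form: P = 180 - 5Q.
Free-market equilibrium: 180 - 5Q = 55 + 3.5Q gives Q* = 14.7059, P* = 106.4706.
At P = 63, sellers supply (63 - 55)/3.5 = 2.2857 while buyers want more, so the quantity traded is 2.2857 at price 63.
CS goes from (1/2)(14.7059)(73.5294) = 540.6574 to 254.3673 (computed as (180 - 63)(2.2857) - (1/2)(5)(2.2857)^2), a change of -286.2901.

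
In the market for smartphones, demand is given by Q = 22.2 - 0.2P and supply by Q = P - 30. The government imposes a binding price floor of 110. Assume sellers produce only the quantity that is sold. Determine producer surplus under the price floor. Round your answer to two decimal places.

Rewriting demand in inverse form: P = 111 - 5Q.
Rewriting supply in inverse form: P = 30 + Q.
Without the control, 111 - 5Q = 30 + Q so Q* = 13.5 and P* = 43.5.
At P = 110, buyers demand (111 - 110)/5 = 0.2 while sellers would supply more, so the quantity traded is 0.2 at price 110.
The supply price at Q = 0.2 is 30.2. PS is the trapezoid between 110 and supply over [0, 0.2]: (1/2)[(110 - 30) + (110 - 30.2)](0.2) = 15.98.

15.98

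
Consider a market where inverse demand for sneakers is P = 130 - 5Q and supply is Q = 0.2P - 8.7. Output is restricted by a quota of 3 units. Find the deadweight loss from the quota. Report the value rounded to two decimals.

Rewriting supply in inverse form: P = 43.5 + 5Q.
Without the quota, 130 - 5Q = 43.5 + 5Q gives Q* = 8.65.
At Q = 3 the demand price is 130 - 5(3) = 115 and the supply price is 43.5 + 5(3) = 58.5.
Deadweight loss is the triangle between the curves from 3 to 8.65: (1/2)(115 - 58.5)(8.65 - 3) = 159.6125.

159.61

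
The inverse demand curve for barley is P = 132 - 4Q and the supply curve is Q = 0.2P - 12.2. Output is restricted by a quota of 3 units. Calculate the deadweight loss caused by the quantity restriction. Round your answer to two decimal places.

Rewriting supply in inverse form: P = 61 + 5Q.
Unrestricted equilibrium: Q* = (132 - 61)/(4 + 5) = 7.8889.
At Q = 3 the demand price is 132 - 4(3) = 120 and the supply price is 61 + 5(3) = 76.
Deadweight loss is the triangle between the curves from 3 to 7.8889: (1/2)(120 - 76)(7.8889 - 3) = 107.5556.

107.56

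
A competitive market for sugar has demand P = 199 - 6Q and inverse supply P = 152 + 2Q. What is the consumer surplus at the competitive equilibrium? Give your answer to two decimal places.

Set 199 - 6Q = 152 + 2Q, which gives 47 = 8Q, so Q* = 5.875 and P* = 199 - 6(5.875) = 163.75.
Consumer surplus is the triangle under demand above P*: (1/2)(5.875)(199 - 163.75) = (1/2)(5.875)(35.25) = 103.5469.

103.55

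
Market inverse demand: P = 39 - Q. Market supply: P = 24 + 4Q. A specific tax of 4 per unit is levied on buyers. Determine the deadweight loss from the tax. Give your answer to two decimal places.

1.60

Pre-tax equilibrium: 39 - Q = 24 + 4Q gives Q* = 3, P* = 36.
With the tax, buyers' net willingness to pay falls by 4: (39 - 4) - Q = 24 + 4Q, so Q_t = 2.2. Buyers pay P_b = 36.8; sellers receive P_s = P_b - 4 = 32.8.
Deadweight loss is the triangle between the curves from Q_t to Q*: (1/2)(3 - 2.2)(4) = 1.6.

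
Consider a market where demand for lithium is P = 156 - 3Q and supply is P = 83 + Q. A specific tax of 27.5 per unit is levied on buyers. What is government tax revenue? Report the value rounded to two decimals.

312.81

Without the tax, 156 - 3Q = 83 + Q so Q* = 18.25 and P* = 101.25.
With the tax, buyers' net willingness to pay falls by 27.5: (156 - 27.5) - 3Q = 83 + Q, so Q_t = 11.375. Buyers pay P_b = 121.875; sellers receive P_s = P_b - 27.5 = 94.375.
Revenue is the tax times quantity traded: 27.5 x 11.375 = 312.8125.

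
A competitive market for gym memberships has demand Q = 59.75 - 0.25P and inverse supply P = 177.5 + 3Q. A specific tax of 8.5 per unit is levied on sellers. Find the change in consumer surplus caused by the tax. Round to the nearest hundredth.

Rewriting demand in inverse form: P = 239 - 4Q.
Without the tax, 239 - 4Q = 177.5 + 3Q so Q* = 8.7857 and P* = 203.8571.
With the tax, sellers need 8.5 more per unit: 239 - 4Q = 177.5 + 3Q + 8.5, so Q_t = 7.5714. Buyers pay P_b = 208.7143; sellers receive P_s = P_b - 8.5 = 200.2143.
CS falls from (1/2)(8.7857)(35.1429) = 154.3776 to (1/2)(7.5714)(30.2857) = 114.6531, a change of -39.7245.

-39.72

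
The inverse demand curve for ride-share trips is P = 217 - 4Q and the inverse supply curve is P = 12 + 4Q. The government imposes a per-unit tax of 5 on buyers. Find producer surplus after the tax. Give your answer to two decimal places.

Pre-tax equilibrium: 217 - 4Q = 12 + 4Q gives Q* = 25.625, P* = 114.5.
With the tax, buyers' net willingness to pay falls by 5: (217 - 5) - 4Q = 12 + 4Q, so Q_t = 25. Buyers pay P_b = 117; sellers receive P_s = P_b - 5 = 112.
PS = (1/2)(Q_t)(P_s - 12) = (1/2)(25)(100) = 1250.

1250.00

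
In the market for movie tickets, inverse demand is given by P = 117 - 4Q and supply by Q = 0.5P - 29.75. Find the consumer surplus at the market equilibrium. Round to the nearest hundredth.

183.68

Rewriting supply in inverse form: P = 59.5 + 2Q.
Set 117 - 4Q = 59.5 + 2Q, which gives 57.5 = 6Q, so Q* = 9.5833 and P* = 117 - 4(9.5833) = 78.6667.
Consumer surplus is the triangle under demand above P*: (1/2)(9.5833)(117 - 78.6667) = (1/2)(9.5833)(38.3333) = 183.6806.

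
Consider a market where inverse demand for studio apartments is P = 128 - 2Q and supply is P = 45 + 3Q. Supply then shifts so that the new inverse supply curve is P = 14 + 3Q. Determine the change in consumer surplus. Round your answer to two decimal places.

244.28

Initial equilibrium: Q_0 = 16.6, P_0 = 94.8; CS_0 = (1/2)(16.6)(33.2) = 275.56, PS_0 = (1/2)(16.6)(49.8) = 413.34.
New equilibrium: 128 - 2Q = 14 + 3Q gives Q_1 = 22.8, P_1 = 82.4; CS_1 = 519.84, PS_1 = 779.76.
Change in consumer surplus = 519.84 - 275.56 = 244.28.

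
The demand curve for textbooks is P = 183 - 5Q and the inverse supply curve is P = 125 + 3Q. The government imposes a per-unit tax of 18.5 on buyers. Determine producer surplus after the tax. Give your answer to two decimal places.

Pre-tax equilibrium: 183 - 5Q = 125 + 3Q gives Q* = 7.25, P* = 146.75.
With the tax, buyers' net willingness to pay falls by 18.5: (183 - 18.5) - 5Q = 125 + 3Q, so Q_t = 4.9375. Buyers pay P_b = 158.3125; sellers receive P_s = P_b - 18.5 = 139.8125.
PS = (1/2)(Q_t)(P_s - 125) = (1/2)(4.9375)(14.8125) = 36.5684.

36.57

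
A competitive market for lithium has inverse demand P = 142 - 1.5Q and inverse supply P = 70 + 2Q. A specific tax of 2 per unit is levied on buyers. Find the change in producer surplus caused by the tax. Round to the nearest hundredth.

-23.18

Without the tax, 142 - 1.5Q = 70 + 2Q so Q* = 20.5714 and P* = 111.1429.
With the tax, buyers' net willingness to pay falls by 2: (142 - 2) - 1.5Q = 70 + 2Q, so Q_t = 20. Buyers pay P_b = 112; sellers receive P_s = P_b - 2 = 110.
Producers lose the trapezoid between P_s and P* out to Q_t plus the triangle from Q_t to Q*: change in PS = 400 - 423.1837 = -23.1837.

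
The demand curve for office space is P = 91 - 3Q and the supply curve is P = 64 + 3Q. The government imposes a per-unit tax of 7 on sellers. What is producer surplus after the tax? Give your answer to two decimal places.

16.67

Without the tax, 91 - 3Q = 64 + 3Q so Q* = 4.5 and P* = 77.5.
A tax on sellers shifts supply up by 7: 91 - 3Q = 64 + 3Q + 7, so Q_t = 3.3333. Buyers pay P_b = 81; sellers receive P_s = P_b - 7 = 74.
Producer surplus is the triangle above supply below P_s: (1/2)(3.3333)(74 - 64) = 16.6667.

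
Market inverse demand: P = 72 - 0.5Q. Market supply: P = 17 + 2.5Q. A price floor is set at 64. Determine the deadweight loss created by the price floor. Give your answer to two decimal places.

8.17

Free-market equilibrium: 72 - 0.5Q = 17 + 2.5Q gives Q* = 18.3333, P* = 62.8333.
At the floor price 64, quantity demanded is (72 - 64)/0.5 = 16; demand is the short side, so Q = 16 trades at P = 64.
The lost-trades triangle has base Q* - 16 = 2.3333 and height equal to the gap between the curves at Q = 16, which is 64 - 57 = 7. DWL = (1/2)(2.3333)(7) = 8.1667.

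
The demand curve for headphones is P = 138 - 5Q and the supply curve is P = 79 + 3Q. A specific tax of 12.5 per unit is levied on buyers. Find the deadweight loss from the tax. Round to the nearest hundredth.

9.77

Pre-tax equilibrium: 138 - 5Q = 79 + 3Q gives Q* = 7.375, P* = 101.125.
With the tax, buyers' net willingness to pay falls by 12.5: (138 - 12.5) - 5Q = 79 + 3Q, so Q_t = 5.8125. Buyers pay P_b = 108.9375; sellers receive P_s = P_b - 12.5 = 96.4375.
Deadweight loss is the triangle between the curves from Q_t to Q*: (1/2)(7.375 - 5.8125)(12.5) = 9.7656.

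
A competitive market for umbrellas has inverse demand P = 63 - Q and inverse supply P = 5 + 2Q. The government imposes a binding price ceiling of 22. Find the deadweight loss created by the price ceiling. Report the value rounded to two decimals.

176.04

Free-market equilibrium: 63 - Q = 5 + 2Q gives Q* = 19.3333, P* = 43.6667.
At the ceiling price 22, quantity supplied is (22 - 5)/2 = 8.5; supply is the short side, so Q = 8.5 trades at P = 22.
The lost-trades triangle has base Q* - 8.5 = 10.8333 and height equal to the gap between the curves at Q = 8.5, which is 54.5 - 22 = 32.5. DWL = (1/2)(10.8333)(32.5) = 176.0417.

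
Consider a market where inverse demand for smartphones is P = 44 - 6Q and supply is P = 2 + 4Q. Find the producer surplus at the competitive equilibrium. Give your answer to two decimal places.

Setting demand equal to supply, 42 = 10Q, so Q* = 4.2 and P* = 18.8.
Producer surplus is the triangle above supply below P*: (1/2)(4.2)(18.8 - 2) = (1/2)(4.2)(16.8) = 35.28.

35.28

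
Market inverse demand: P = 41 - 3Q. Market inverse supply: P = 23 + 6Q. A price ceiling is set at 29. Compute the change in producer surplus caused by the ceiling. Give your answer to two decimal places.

Free-market equilibrium: 41 - 3Q = 23 + 6Q gives Q* = 2, P* = 35.
At the ceiling price 29, quantity supplied is (29 - 23)/6 = 1; supply is the short side, so Q = 1 trades at P = 29.
PS goes from (1/2)(2)(12) = 12 to 3 (computed as (29 - 23)(1) - (1/2)(6)(1)^2), a change of -9.

-9.00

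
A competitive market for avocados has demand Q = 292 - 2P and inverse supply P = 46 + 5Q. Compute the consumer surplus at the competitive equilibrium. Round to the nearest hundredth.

82.64

Rewriting demand in inverse form: P = 146 - 0.5Q.
Equilibrium: 146 - 0.5Q = 46 + 5Q, so Q* = 18.1818 and P* = 136.9091.
The demand choke price is 146, so CS = (1/2)(Q*)(146 - P*) = (1/2)(18.1818)(9.0909) = 82.6446.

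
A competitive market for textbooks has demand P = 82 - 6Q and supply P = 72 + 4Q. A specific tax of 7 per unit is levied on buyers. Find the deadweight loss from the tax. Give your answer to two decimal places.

Pre-tax equilibrium: 82 - 6Q = 72 + 4Q gives Q* = 1, P* = 76.
With the tax, buyers' net willingness to pay falls by 7: (82 - 7) - 6Q = 72 + 4Q, so Q_t = 0.3. Buyers pay P_b = 80.2; sellers receive P_s = P_b - 7 = 73.2.
The welfare triangle lost has base Q* - Q_t = 0.7 and height t = 7, so DWL = (1/2)(0.7)(7) = 2.45.

2.45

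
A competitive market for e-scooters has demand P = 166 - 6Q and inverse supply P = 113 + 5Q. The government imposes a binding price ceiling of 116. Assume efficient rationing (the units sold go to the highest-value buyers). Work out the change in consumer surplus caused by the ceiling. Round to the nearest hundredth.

Free-market equilibrium: 166 - 6Q = 113 + 5Q gives Q* = 4.8182, P* = 137.0909.
At the ceiling price 116, quantity supplied is (116 - 113)/5 = 0.6; supply is the short side, so Q = 0.6 trades at P = 116.
CS goes from (1/2)(4.8182)(28.9091) = 69.6446 to 28.92 (computed as (166 - 116)(0.6) - (1/2)(6)(0.6)^2), a change of -40.7246.

-40.72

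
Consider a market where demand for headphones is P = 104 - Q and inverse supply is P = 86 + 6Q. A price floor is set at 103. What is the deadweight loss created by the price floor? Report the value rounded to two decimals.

8.64

Without the control, 104 - Q = 86 + 6Q so Q* = 2.5714 and P* = 101.4286.
At P = 103, buyers demand (104 - 103)/1 = 1 while sellers would supply more, so the quantity traded is 1 at price 103.
The lost-trades triangle has base Q* - 1 = 1.5714 and height equal to the gap between the curves at Q = 1, which is 103 - 92 = 11. DWL = (1/2)(1.5714)(11) = 8.6429.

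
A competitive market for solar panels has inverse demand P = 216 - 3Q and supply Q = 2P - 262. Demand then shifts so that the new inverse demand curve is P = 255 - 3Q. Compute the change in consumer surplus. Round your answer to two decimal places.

998.08

Rewriting supply in inverse form: P = 131 + 0.5Q.
Initial equilibrium: Q_0 = 24.2857, P_0 = 143.1429; CS_0 = (1/2)(24.2857)(72.8571) = 884.6939, PS_0 = (1/2)(24.2857)(12.1429) = 147.449.
New equilibrium: 255 - 3Q = 131 + 0.5Q gives Q_1 = 35.4286, P_1 = 148.7143; CS_1 = 1882.7755, PS_1 = 313.7959.
Change in consumer surplus = 1882.7755 - 884.6939 = 998.0816.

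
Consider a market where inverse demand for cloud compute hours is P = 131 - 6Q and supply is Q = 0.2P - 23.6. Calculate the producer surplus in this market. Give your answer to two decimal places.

3.49

Rewriting supply in inverse form: P = 118 + 5Q.
Equilibrium: 131 - 6Q = 118 + 5Q, so Q* = 1.1818 and P* = 123.9091.
Producer surplus is the triangle above supply below P*: (1/2)(1.1818)(123.9091 - 118) = (1/2)(1.1818)(5.9091) = 3.4917.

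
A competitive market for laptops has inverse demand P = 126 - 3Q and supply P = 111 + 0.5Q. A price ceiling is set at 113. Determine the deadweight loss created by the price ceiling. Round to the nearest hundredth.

0.14

Free-market equilibrium: 126 - 3Q = 111 + 0.5Q gives Q* = 4.2857, P* = 113.1429.
At the ceiling price 113, quantity supplied is (113 - 111)/0.5 = 4; supply is the short side, so Q = 4 trades at P = 113.
The lost-trades triangle has base Q* - 4 = 0.2857 and height equal to the gap between the curves at Q = 4, which is 114 - 113 = 1. DWL = (1/2)(0.2857)(1) = 0.1429.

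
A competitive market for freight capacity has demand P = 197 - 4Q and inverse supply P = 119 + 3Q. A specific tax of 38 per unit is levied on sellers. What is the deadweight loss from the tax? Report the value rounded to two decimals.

Pre-tax equilibrium: 197 - 4Q = 119 + 3Q gives Q* = 11.1429, P* = 152.4286.
A tax on sellers shifts supply up by 38: 197 - 4Q = 119 + 3Q + 38, so Q_t = 5.7143. Buyers pay P_b = 174.1429; sellers receive P_s = P_b - 38 = 136.1429.
The welfare triangle lost has base Q* - Q_t = 5.4286 and height t = 38, so DWL = (1/2)(5.4286)(38) = 103.1429.

103.14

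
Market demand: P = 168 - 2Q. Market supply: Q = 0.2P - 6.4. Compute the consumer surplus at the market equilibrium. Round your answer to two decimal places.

Rewriting supply in inverse form: P = 32 + 5Q.
Equilibrium: 168 - 2Q = 32 + 5Q, so Q* = 19.4286 and P* = 129.1429.
The demand choke price is 168, so CS = (1/2)(Q*)(168 - P*) = (1/2)(19.4286)(38.8571) = 377.4694.

377.47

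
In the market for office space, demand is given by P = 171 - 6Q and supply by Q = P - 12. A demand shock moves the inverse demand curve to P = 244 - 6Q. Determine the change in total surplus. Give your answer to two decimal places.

Rewriting supply in inverse form: P = 12 + Q.
Initial equilibrium: Q_0 = 22.7143, P_0 = 34.7143; CS_0 = (1/2)(22.7143)(136.2857) = 1547.8163, PS_0 = (1/2)(22.7143)(22.7143) = 257.9694.
New equilibrium: 244 - 6Q = 12 + Q gives Q_1 = 33.1429, P_1 = 45.1429; CS_1 = 3295.3469, PS_1 = 549.2245.
Change in total surplus = (3295.3469 + 549.2245) - (1547.8163 + 257.9694) = 2038.7857.

2038.79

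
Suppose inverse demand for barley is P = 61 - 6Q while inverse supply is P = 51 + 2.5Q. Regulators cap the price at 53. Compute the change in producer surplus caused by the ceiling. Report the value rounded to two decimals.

-0.93

Without the control, 61 - 6Q = 51 + 2.5Q so Q* = 1.1765 and P* = 53.9412.
At the ceiling price 53, quantity supplied is (53 - 51)/2.5 = 0.8; supply is the short side, so Q = 0.8 trades at P = 53.
PS goes from (1/2)(1.1765)(2.9412) = 1.7301 to 0.8 (computed as (53 - 51)(0.8) - (1/2)(2.5)(0.8)^2), a change of -0.9301.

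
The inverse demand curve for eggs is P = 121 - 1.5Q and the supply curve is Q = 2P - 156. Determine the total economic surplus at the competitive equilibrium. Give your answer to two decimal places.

Rewriting supply in inverse form: P = 78 + 0.5Q.
Equilibrium: 121 - 1.5Q = 78 + 0.5Q, so Q* = 21.5 and P* = 88.75.
Total surplus is the full triangle between the curves from 0 to Q*: (1/2)(21.5)(121 - 78) = 462.25.

462.25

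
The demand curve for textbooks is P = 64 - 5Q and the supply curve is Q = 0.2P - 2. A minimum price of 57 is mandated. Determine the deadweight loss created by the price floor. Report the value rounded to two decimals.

Rewriting supply in inverse form: P = 10 + 5Q.
Without the control, 64 - 5Q = 10 + 5Q so Q* = 5.4 and P* = 37.
At P = 57, buyers demand (64 - 57)/5 = 1.4 while sellers would supply more, so the quantity traded is 1.4 at price 57.
The lost-trades triangle has base Q* - 1.4 = 4 and height equal to the gap between the curves at Q = 1.4, which is 57 - 17 = 40. DWL = (1/2)(4)(40) = 80.

80.00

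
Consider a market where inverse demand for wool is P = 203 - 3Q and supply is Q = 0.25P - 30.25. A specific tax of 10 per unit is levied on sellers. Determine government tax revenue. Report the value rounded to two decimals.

Rewriting supply in inverse form: P = 121 + 4Q.
Pre-tax equilibrium: 203 - 3Q = 121 + 4Q gives Q* = 11.7143, P* = 167.8571.
A tax on sellers shifts supply up by 10: 203 - 3Q = 121 + 4Q + 10, so Q_t = 10.2857. Buyers pay P_b = 172.1429; sellers receive P_s = P_b - 10 = 162.1429.
Revenue is the tax times quantity traded: 10 x 10.2857 = 102.8571.

102.86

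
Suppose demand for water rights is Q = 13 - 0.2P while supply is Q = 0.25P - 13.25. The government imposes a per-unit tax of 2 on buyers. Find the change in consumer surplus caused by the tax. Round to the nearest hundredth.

-1.36

Rewriting demand in inverse form: P = 65 - 5Q.
Rewriting supply in inverse form: P = 53 + 4Q.
Pre-tax equilibrium: 65 - 5Q = 53 + 4Q gives Q* = 1.3333, P* = 58.3333.
A tax on buyers shifts demand down by 2: (65 - 2) - 5Q = 53 + 4Q, so Q_t = 1.1111. Buyers pay P_b = 59.4444; sellers receive P_s = P_b - 2 = 57.4444.
Consumers lose the trapezoid between P* and P_b out to Q_t plus the triangle from Q_t to Q*: change in CS = 3.0864 - 4.4444 = -1.358.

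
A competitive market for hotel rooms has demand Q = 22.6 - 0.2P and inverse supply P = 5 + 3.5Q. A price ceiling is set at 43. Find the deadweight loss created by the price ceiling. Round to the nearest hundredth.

14.53

Rewriting demand in inverse form: P = 113 - 5Q.
Free-market equilibrium: 113 - 5Q = 5 + 3.5Q gives Q* = 12.7059, P* = 49.4706.
At P = 43, sellers supply (43 - 5)/3.5 = 10.8571 while buyers want more, so the quantity traded is 10.8571 at price 43.
The lost-trades triangle has base Q* - 10.8571 = 1.8487 and height equal to the gap between the curves at Q = 10.8571, which is 58.7143 - 43 = 15.7143. DWL = (1/2)(1.8487)(15.7143) = 14.5258.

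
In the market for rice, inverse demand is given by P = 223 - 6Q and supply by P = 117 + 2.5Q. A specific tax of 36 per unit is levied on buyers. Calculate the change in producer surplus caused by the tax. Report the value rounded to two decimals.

-109.62

Without the tax, 223 - 6Q = 117 + 2.5Q so Q* = 12.4706 and P* = 148.1765.
A tax on buyers shifts demand down by 36: (223 - 36) - 6Q = 117 + 2.5Q, so Q_t = 8.2353. Buyers pay P_b = 173.5882; sellers receive P_s = P_b - 36 = 137.5882.
PS falls from (1/2)(12.4706)(31.1765) = 194.3945 to (1/2)(8.2353)(20.5882) = 84.7751, a change of -109.6194.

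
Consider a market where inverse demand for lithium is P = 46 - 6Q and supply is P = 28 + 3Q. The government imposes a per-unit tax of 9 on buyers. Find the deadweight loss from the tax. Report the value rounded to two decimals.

Pre-tax equilibrium: 46 - 6Q = 28 + 3Q gives Q* = 2, P* = 34.
With the tax, buyers' net willingness to pay falls by 9: (46 - 9) - 6Q = 28 + 3Q, so Q_t = 1. Buyers pay P_b = 40; sellers receive P_s = P_b - 9 = 31.
Deadweight loss is the triangle between the curves from Q_t to Q*: (1/2)(2 - 1)(9) = 4.5.

4.50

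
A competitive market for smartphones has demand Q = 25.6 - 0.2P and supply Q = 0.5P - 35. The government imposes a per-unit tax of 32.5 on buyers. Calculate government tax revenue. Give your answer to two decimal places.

118.39

Rewriting demand in inverse form: P = 128 - 5Q.
Rewriting supply in inverse form: P = 70 + 2Q.
Without the tax, 128 - 5Q = 70 + 2Q so Q* = 8.2857 and P* = 86.5714.
A tax on buyers shifts demand down by 32.5: (128 - 32.5) - 5Q = 70 + 2Q, so Q_t = 3.6429. Buyers pay P_b = 109.7857; sellers receive P_s = P_b - 32.5 = 77.2857.
Revenue is the tax times quantity traded: 32.5 x 3.6429 = 118.3929.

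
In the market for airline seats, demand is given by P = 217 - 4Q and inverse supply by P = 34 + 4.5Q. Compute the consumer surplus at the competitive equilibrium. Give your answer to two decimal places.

927.03

Set 217 - 4Q = 34 + 4.5Q, which gives 183 = 8.5Q, so Q* = 21.5294 and P* = 217 - 4(21.5294) = 130.8824.
CS is the area between the demand curve and P* from 0 to Q*: (1/2)(21.5294)(86.1176) = 927.0311.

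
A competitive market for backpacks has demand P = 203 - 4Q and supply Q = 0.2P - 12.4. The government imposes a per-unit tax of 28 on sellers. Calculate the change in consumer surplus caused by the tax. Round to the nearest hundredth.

Rewriting supply in inverse form: P = 62 + 5Q.
Without the tax, 203 - 4Q = 62 + 5Q so Q* = 15.6667 and P* = 140.3333.
A tax on sellers shifts supply up by 28: 203 - 4Q = 62 + 5Q + 28, so Q_t = 12.5556. Buyers pay P_b = 152.7778; sellers receive P_s = P_b - 28 = 124.7778.
Consumers lose the trapezoid between P* and P_b out to Q_t plus the triangle from Q_t to Q*: change in CS = 315.284 - 490.8889 = -175.6049.

-175.60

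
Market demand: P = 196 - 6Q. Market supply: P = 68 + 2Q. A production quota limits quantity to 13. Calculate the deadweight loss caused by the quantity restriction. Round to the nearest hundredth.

36.00

Unrestricted equilibrium: Q* = (196 - 68)/(6 + 2) = 16.
At Q = 13 the demand price is 196 - 6(13) = 118 and the supply price is 68 + 2(13) = 94.
DWL = (1/2)(gap between curves at 13) x (Q* - 13) = (1/2)(24)(3) = 36.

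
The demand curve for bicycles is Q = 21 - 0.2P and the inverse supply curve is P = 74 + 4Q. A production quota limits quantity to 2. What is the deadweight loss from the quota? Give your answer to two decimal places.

Rewriting demand in inverse form: P = 105 - 5Q.
Unrestricted equilibrium: Q* = (105 - 74)/(5 + 4) = 3.4444.
At Q = 2 the demand price is 105 - 5(2) = 95 and the supply price is 74 + 4(2) = 82.
Deadweight loss is the triangle between the curves from 2 to 3.4444: (1/2)(95 - 82)(3.4444 - 2) = 9.3889.

9.39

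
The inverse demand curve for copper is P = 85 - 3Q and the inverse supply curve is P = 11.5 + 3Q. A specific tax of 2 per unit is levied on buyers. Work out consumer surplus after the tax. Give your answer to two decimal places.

Without the tax, 85 - 3Q = 11.5 + 3Q so Q* = 12.25 and P* = 48.25.
A tax on buyers shifts demand down by 2: (85 - 2) - 3Q = 11.5 + 3Q, so Q_t = 11.9167. Buyers pay P_b = 49.25; sellers receive P_s = P_b - 2 = 47.25.
Consumer surplus is the triangle under demand above P_b: (1/2)(11.9167)(85 - 49.25) = 213.0104.

213.01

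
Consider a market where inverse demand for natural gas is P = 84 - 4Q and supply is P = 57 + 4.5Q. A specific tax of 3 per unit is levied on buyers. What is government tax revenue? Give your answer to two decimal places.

8.47

Pre-tax equilibrium: 84 - 4Q = 57 + 4.5Q gives Q* = 3.1765, P* = 71.2941.
A tax on buyers shifts demand down by 3: (84 - 3) - 4Q = 57 + 4.5Q, so Q_t = 2.8235. Buyers pay P_b = 72.7059; sellers receive P_s = P_b - 3 = 69.7059.
Tax revenue = t x Q_t = 3 x 2.8235 = 8.4706.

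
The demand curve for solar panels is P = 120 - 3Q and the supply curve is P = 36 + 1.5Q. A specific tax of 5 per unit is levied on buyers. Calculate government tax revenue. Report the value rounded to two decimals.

87.78

Without the tax, 120 - 3Q = 36 + 1.5Q so Q* = 18.6667 and P* = 64.
With the tax, buyers' net willingness to pay falls by 5: (120 - 5) - 3Q = 36 + 1.5Q, so Q_t = 17.5556. Buyers pay P_b = 67.3333; sellers receive P_s = P_b - 5 = 62.3333.
Tax revenue = t x Q_t = 5 x 17.5556 = 87.7778.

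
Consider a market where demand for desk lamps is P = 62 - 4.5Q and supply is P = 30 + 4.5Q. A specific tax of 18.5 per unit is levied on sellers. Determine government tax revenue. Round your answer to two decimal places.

Without the tax, 62 - 4.5Q = 30 + 4.5Q so Q* = 3.5556 and P* = 46.
With the tax, sellers need 18.5 more per unit: 62 - 4.5Q = 30 + 4.5Q + 18.5, so Q_t = 1.5. Buyers pay P_b = 55.25; sellers receive P_s = P_b - 18.5 = 36.75.
Tax revenue = t x Q_t = 18.5 x 1.5 = 27.75.

27.75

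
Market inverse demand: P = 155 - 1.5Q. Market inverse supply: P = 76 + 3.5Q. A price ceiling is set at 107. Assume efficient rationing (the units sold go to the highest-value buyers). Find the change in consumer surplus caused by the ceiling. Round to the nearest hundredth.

Free-market equilibrium: 155 - 1.5Q = 76 + 3.5Q gives Q* = 15.8, P* = 131.3.
At P = 107, sellers supply (107 - 76)/3.5 = 8.8571 while buyers want more, so the quantity traded is 8.8571 at price 107.
CS goes from (1/2)(15.8)(23.7) = 187.23 to 366.3061 (computed as (155 - 107)(8.8571) - (1/2)(1.5)(8.8571)^2), a change of 179.0761.

179.08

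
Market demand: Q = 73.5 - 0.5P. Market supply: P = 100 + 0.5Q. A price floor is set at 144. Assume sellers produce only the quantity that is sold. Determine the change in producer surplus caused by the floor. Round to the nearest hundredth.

-22.92

Rewriting demand in inverse form: P = 147 - 2Q.
Without the control, 147 - 2Q = 100 + 0.5Q so Q* = 18.8 and P* = 109.4.
At the floor price 144, quantity demanded is (147 - 144)/2 = 1.5; demand is the short side, so Q = 1.5 trades at P = 144.
PS goes from (1/2)(18.8)(9.4) = 88.36 to 65.4375 (computed as (144 - 100)(1.5) - (1/2)(0.5)(1.5)^2), a change of -22.9225.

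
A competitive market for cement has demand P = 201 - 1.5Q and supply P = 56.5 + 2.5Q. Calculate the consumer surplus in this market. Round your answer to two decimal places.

Set 201 - 1.5Q = 56.5 + 2.5Q, which gives 144.5 = 4Q, so Q* = 36.125 and P* = 201 - 1.5(36.125) = 146.8125.
Consumer surplus is the triangle under demand above P*: (1/2)(36.125)(201 - 146.8125) = (1/2)(36.125)(54.1875) = 978.7617.

978.76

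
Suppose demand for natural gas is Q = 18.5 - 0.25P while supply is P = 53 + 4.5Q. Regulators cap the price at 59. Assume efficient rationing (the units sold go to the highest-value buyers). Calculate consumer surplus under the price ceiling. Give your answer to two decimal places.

16.44

Rewriting demand in inverse form: P = 74 - 4Q.
Free-market equilibrium: 74 - 4Q = 53 + 4.5Q gives Q* = 2.4706, P* = 64.1176.
At the ceiling price 59, quantity supplied is (59 - 53)/4.5 = 1.3333; supply is the short side, so Q = 1.3333 trades at P = 59.
The demand price at Q = 1.3333 is 68.6667. CS is the trapezoid between demand and 59 over [0, 1.3333]: (1/2)[(74 - 59) + (68.6667 - 59)](1.3333) = 16.4444.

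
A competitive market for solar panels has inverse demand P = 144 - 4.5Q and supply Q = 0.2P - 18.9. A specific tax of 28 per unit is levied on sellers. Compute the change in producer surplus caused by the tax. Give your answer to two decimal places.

Rewriting supply in inverse form: P = 94.5 + 5Q.
Pre-tax equilibrium: 144 - 4.5Q = 94.5 + 5Q gives Q* = 5.2105, P* = 120.5526.
With the tax, sellers need 28 more per unit: 144 - 4.5Q = 94.5 + 5Q + 28, so Q_t = 2.2632. Buyers pay P_b = 133.8158; sellers receive P_s = P_b - 28 = 105.8158.
Producers lose the trapezoid between P_s and P* out to Q_t plus the triangle from Q_t to Q*: change in PS = 12.8047 - 67.874 = -55.0693.

-55.07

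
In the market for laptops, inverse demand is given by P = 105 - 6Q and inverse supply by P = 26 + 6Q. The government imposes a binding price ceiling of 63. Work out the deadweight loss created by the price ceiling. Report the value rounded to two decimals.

Free-market equilibrium: 105 - 6Q = 26 + 6Q gives Q* = 6.5833, P* = 65.5.
At P = 63, sellers supply (63 - 26)/6 = 6.1667 while buyers want more, so the quantity traded is 6.1667 at price 63.
At Q = 6.1667 the demand price is 68 and the supply price is 63. Deadweight loss is the triangle between the curves from 6.1667 to 6.5833: (1/2)(68 - 63)(6.5833 - 6.1667) = 1.0417.

1.04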